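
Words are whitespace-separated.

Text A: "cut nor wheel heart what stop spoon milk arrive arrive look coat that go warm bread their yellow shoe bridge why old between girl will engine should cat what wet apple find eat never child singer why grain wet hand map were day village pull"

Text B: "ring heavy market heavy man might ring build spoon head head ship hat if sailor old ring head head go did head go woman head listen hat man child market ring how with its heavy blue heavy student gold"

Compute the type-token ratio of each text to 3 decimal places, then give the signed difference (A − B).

TTR(A) = 41/45 = 0.911
TTR(B) = 24/39 = 0.615
Difference = 0.911 − 0.615 = 0.296

0.296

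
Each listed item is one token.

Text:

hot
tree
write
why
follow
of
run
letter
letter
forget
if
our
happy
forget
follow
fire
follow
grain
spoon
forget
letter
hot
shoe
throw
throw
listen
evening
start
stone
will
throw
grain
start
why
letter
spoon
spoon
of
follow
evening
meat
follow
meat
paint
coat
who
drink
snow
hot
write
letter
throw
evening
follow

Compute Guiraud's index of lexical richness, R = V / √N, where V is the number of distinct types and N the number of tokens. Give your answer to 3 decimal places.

3.810

N = 54, V = 28.
√N = 7.348469
R = 28 / 7.348469 = 3.810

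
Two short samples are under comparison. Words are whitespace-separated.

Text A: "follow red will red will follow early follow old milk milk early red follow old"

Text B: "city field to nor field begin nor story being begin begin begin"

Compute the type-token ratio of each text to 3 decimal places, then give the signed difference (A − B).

TTR(A) = 6/15 = 0.400
TTR(B) = 7/12 = 0.583
Difference = 0.400 − 0.583 = -0.183

-0.183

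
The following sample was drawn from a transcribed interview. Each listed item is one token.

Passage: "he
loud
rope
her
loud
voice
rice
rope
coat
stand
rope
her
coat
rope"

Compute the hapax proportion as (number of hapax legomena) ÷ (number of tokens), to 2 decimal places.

0.29

Frequencies: rope:4, loud:2, her:2, coat:2, he:1, voice:1, rice:1, stand:1
Hapax count = 4; token count = 14.
Ratio = 4 / 14 = 0.29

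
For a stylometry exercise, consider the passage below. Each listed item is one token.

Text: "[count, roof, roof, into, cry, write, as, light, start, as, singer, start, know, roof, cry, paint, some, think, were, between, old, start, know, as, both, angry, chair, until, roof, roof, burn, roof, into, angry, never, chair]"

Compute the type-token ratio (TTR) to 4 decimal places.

0.6111

N = 36 tokens, V = 22 types.
TTR = V / N = 22 / 36 = 0.6111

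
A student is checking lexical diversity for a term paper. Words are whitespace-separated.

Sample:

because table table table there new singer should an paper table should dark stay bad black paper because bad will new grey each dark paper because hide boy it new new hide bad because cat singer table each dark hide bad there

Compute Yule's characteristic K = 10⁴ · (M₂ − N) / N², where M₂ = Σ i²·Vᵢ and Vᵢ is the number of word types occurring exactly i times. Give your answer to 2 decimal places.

464.85

Frequencies: table:5, because:4, new:4, bad:4, paper:3, dark:3, hide:3, there:2, singer:2, should:2, each:2, an:1, stay:1, black:1, will:1, grey:1, boy:1, it:1, cat:1
N = 42. Frequency spectrum: V_1=8, V_2=4, V_3=3, V_4=3, V_5=1
M₂ = 1²·8 + 2²·4 + 3²·3 + 4²·3 + 5²·1 = 124
K = 10000 × (124 − 42) / 42² = 464.85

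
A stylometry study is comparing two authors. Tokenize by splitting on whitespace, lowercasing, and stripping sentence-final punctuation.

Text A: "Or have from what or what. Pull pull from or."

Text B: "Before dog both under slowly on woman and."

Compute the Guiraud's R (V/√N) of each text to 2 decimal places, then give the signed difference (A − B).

A: V=5, N=10, R=1.58
B: V=8, N=8, R=2.83
Difference = 1.58 − 2.83 = -1.25

-1.25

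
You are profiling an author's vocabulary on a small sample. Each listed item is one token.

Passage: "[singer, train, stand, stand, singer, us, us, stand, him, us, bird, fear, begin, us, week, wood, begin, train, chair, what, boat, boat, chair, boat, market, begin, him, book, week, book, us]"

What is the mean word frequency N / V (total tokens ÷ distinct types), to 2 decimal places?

2.07

N = 31 tokens, V = 15 types.
Mean frequency = N / V = 31 / 15 = 2.07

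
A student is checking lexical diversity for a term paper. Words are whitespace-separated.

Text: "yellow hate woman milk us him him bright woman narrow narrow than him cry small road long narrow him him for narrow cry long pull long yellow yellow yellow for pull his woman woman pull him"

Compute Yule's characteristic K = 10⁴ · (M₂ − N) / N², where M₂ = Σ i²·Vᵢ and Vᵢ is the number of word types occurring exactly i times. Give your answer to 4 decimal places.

Frequencies: him:6, yellow:4, woman:4, narrow:4, long:3, pull:3, cry:2, for:2, hate:1, milk:1, us:1, bright:1, than:1, small:1, road:1, his:1
N = 36. Frequency spectrum: V_1=8, V_2=2, V_3=2, V_4=3, V_6=1
M₂ = 1²·8 + 2²·2 + 3²·2 + 4²·3 + 6²·1 = 118
K = 10000 × (118 − 36) / 36² = 632.7160

632.7160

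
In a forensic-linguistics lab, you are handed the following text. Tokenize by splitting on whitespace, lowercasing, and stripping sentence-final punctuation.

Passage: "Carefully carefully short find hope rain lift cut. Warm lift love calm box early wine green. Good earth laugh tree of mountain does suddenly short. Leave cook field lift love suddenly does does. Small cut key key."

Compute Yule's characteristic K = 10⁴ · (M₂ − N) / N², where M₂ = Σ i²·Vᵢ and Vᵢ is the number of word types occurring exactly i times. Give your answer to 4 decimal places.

175.3104

Frequencies: lift:3, does:3, carefully:2, short:2, cut:2, love:2, suddenly:2, key:2, find:1, hope:1, rain:1, warm:1, calm:1, box:1, early:1, wine:1, green:1, good:1, earth:1, laugh:1, … (7 more, each freq 1)
N = 37. Frequency spectrum: V_1=19, V_2=6, V_3=2
M₂ = 1²·19 + 2²·6 + 3²·2 = 61
K = 10000 × (61 − 37) / 37² = 175.3104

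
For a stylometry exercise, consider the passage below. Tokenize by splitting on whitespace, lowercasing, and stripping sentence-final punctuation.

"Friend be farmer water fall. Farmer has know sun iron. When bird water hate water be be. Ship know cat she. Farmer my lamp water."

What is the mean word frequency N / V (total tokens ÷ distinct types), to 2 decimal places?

N = 25 tokens, V = 17 types.
Mean frequency = N / V = 25 / 17 = 1.47

1.47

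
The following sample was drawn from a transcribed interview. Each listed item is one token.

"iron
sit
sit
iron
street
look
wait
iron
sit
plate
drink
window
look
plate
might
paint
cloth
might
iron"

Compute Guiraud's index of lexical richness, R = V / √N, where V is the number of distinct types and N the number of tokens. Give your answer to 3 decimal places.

N = 19, V = 11.
√N = 4.358899
R = 11 / 4.358899 = 2.524

2.524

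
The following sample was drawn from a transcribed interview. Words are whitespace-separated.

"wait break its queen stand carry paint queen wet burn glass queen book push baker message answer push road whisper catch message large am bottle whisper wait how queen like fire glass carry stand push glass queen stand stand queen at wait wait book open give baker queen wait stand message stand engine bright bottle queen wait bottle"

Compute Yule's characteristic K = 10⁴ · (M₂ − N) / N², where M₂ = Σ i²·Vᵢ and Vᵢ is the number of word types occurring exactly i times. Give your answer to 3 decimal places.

Frequencies: queen:8, wait:6, stand:6, glass:3, push:3, message:3, bottle:3, carry:2, book:2, baker:2, whisper:2, break:1, its:1, paint:1, wet:1, burn:1, answer:1, road:1, catch:1, large:1, … (9 more, each freq 1)
N = 58. Frequency spectrum: V_1=18, V_2=4, V_3=4, V_6=2, V_8=1
M₂ = 1²·18 + 2²·4 + 3²·4 + 6²·2 + 8²·1 = 206
K = 10000 × (206 − 58) / 58² = 439.952

439.952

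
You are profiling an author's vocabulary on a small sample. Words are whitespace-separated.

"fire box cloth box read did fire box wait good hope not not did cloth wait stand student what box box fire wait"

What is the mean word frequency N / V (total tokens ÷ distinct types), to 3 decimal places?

N = 23 tokens, V = 12 types.
Mean frequency = N / V = 23 / 12 = 1.917

1.917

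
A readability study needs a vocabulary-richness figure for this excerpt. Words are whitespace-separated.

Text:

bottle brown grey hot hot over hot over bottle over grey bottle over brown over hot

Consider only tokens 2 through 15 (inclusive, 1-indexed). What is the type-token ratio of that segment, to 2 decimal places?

Segment tokens 2–15: brown, grey, hot, hot, over, hot, over, bottle, over, grey, bottle, over, brown, over
Segment N = 14, segment V = 5.
TTR = 5 / 14 = 0.36

0.36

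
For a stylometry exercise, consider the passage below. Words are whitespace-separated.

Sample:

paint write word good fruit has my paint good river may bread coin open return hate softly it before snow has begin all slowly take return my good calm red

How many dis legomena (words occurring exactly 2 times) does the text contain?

Frequencies: good:3, paint:2, has:2, my:2, return:2, write:1, word:1, fruit:1, river:1, may:1, bread:1, coin:1, open:1, hate:1, softly:1, it:1, before:1, snow:1, begin:1, all:1, … (4 more, each freq 1)
Words with frequency 2: has, my, paint, return

4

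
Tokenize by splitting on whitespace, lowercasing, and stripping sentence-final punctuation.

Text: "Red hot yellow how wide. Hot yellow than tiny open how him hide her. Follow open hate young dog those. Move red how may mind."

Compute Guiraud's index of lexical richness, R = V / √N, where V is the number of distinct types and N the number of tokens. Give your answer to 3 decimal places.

N = 25, V = 19.
√N = 5.000000
R = 19 / 5.000000 = 3.800

3.800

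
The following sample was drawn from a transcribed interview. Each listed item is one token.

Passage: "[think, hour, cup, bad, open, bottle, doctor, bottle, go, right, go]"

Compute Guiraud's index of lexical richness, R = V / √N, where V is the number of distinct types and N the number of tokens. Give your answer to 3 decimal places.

2.714

N = 11, V = 9.
√N = 3.316625
R = 9 / 3.316625 = 2.714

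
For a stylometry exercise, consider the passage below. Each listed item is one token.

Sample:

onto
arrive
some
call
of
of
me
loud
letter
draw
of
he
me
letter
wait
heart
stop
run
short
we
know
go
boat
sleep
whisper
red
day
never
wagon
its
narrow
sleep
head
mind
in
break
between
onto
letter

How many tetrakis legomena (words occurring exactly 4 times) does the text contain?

0

Frequencies: of:3, letter:3, onto:2, me:2, sleep:2, arrive:1, some:1, call:1, loud:1, draw:1, he:1, wait:1, heart:1, stop:1, run:1, short:1, we:1, know:1, go:1, boat:1, … (12 more, each freq 1)
Words with frequency 4: (none)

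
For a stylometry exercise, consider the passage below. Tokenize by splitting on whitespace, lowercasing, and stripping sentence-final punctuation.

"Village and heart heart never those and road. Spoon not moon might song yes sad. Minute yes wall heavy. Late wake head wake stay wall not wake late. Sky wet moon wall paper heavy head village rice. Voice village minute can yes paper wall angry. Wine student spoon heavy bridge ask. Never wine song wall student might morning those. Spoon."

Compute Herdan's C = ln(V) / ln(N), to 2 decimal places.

N = 60, V = 32.
ln(V) = 3.465736, ln(N) = 4.094345
C = 3.465736 / 4.094345 = 0.85

0.85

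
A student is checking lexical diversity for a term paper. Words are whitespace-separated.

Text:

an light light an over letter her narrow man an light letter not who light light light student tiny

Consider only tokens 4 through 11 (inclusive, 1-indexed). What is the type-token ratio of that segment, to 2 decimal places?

Segment tokens 4–11: an, over, letter, her, narrow, man, an, light
Segment N = 8, segment V = 7.
TTR = 7 / 8 = 0.88

0.88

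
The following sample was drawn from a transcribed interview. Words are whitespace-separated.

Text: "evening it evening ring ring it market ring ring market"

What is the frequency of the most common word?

4

Frequencies: ring:4, evening:2, it:2, market:2
Most common: 'ring' with frequency 4.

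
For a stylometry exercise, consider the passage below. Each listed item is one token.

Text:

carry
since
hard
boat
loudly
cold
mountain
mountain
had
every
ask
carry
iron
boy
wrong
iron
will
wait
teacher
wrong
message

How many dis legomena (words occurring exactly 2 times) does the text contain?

4

Frequencies: carry:2, mountain:2, iron:2, wrong:2, since:1, hard:1, boat:1, loudly:1, cold:1, had:1, every:1, ask:1, boy:1, will:1, wait:1, teacher:1, message:1
Words with frequency 2: carry, iron, mountain, wrong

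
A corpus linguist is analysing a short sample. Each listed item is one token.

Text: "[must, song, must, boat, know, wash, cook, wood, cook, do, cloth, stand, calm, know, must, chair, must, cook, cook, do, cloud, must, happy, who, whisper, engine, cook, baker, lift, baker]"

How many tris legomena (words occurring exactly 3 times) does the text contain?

Frequencies: must:5, cook:5, know:2, do:2, baker:2, song:1, boat:1, wash:1, wood:1, cloth:1, stand:1, calm:1, chair:1, cloud:1, happy:1, who:1, whisper:1, engine:1, lift:1
Words with frequency 3: (none)

0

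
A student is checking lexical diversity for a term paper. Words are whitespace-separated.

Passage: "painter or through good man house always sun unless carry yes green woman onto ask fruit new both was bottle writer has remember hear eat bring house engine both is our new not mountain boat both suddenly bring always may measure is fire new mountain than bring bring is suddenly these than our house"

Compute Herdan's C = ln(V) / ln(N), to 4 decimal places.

0.9119

N = 54, V = 38.
ln(V) = 3.637586, ln(N) = 3.988984
C = 3.637586 / 3.988984 = 0.9119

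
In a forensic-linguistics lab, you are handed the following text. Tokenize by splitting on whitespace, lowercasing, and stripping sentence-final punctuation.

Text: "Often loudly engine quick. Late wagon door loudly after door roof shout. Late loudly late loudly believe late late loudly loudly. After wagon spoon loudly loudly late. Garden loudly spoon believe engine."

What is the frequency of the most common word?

9

Frequencies: loudly:9, late:6, engine:2, wagon:2, door:2, after:2, believe:2, spoon:2, often:1, quick:1, roof:1, shout:1, garden:1
Most common: 'loudly' with frequency 9.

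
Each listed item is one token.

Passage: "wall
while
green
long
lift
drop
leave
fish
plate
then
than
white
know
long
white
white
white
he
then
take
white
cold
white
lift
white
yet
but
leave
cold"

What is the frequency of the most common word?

Frequencies: white:7, long:2, lift:2, leave:2, then:2, cold:2, wall:1, while:1, green:1, drop:1, fish:1, plate:1, than:1, know:1, he:1, take:1, yet:1, but:1
Most common: 'white' with frequency 7.

7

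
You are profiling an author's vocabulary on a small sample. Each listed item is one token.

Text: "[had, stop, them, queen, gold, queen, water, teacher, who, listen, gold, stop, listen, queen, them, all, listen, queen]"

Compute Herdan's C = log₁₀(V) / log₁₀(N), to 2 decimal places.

N = 18, V = 10.
log₁₀(V) = 1.000000, log₁₀(N) = 1.255273
C = 1.000000 / 1.255273 = 0.80

0.80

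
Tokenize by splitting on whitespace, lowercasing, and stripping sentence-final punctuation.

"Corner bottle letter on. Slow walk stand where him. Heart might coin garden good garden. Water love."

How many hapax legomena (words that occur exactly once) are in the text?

15

Frequencies: garden:2, corner:1, bottle:1, letter:1, on:1, slow:1, walk:1, stand:1, where:1, him:1, heart:1, might:1, coin:1, good:1, water:1, love:1
Hapax (freq=1): bottle, coin, corner, good, heart, him, letter, love, might, on, slow, stand, walk, water, where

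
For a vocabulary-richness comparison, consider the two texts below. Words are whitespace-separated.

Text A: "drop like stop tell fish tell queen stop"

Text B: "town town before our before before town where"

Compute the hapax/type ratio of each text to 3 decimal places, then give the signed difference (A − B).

0.167

A: hapax=4, V=6, ratio=0.667
B: hapax=2, V=4, ratio=0.500
Difference = 0.667 − 0.500 = 0.167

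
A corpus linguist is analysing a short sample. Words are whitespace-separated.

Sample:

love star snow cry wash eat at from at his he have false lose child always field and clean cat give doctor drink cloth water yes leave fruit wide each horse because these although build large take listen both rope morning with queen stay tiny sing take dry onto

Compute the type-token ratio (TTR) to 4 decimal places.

0.9592

N = 49 tokens, V = 47 types.
TTR = V / N = 47 / 49 = 0.9592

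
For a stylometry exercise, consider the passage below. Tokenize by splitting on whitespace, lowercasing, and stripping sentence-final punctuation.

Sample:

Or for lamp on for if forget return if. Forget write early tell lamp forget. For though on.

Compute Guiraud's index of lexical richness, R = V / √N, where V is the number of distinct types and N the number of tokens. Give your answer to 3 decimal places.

N = 18, V = 11.
√N = 4.242641
R = 11 / 4.242641 = 2.593

2.593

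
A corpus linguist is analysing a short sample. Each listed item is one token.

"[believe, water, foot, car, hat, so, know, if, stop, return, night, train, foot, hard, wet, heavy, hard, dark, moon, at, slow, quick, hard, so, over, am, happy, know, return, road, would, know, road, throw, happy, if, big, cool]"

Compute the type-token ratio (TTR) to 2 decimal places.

N = 38 tokens, V = 28 types.
TTR = V / N = 28 / 38 = 0.74

0.74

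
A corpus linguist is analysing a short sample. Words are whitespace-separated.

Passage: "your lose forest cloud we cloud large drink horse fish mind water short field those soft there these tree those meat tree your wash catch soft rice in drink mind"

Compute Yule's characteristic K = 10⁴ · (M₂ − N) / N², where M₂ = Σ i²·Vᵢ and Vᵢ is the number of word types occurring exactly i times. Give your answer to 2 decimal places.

155.56

Frequencies: your:2, cloud:2, drink:2, mind:2, those:2, soft:2, tree:2, lose:1, forest:1, we:1, large:1, horse:1, fish:1, water:1, short:1, field:1, there:1, these:1, meat:1, wash:1, … (3 more, each freq 1)
N = 30. Frequency spectrum: V_1=16, V_2=7
M₂ = 1²·16 + 2²·7 = 44
K = 10000 × (44 − 30) / 30² = 155.56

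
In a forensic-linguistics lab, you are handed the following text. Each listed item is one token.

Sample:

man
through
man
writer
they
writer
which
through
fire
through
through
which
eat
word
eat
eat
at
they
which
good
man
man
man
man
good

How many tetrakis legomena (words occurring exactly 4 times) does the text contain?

Frequencies: man:6, through:4, which:3, eat:3, writer:2, they:2, good:2, fire:1, word:1, at:1
Words with frequency 4: through

1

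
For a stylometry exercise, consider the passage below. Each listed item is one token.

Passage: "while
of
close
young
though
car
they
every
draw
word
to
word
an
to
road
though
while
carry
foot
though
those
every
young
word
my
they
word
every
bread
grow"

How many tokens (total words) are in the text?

30

Tokens: while, of, close, young, though, car, they, every, draw, word, to, word, an, to, road, though, while, carry, foot, though, those, every, young, word, my, they, word, every, bread, grow
N = 30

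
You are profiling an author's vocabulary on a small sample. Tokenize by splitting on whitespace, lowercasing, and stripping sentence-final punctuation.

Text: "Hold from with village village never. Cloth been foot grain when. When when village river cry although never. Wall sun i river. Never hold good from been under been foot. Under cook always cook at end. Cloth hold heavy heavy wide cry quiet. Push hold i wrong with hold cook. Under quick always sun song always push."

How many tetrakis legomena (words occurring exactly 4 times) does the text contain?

Frequencies: hold:5, village:3, never:3, been:3, when:3, under:3, cook:3, always:3, from:2, with:2, cloth:2, foot:2, river:2, cry:2, sun:2, i:2, heavy:2, push:2, grain:1, although:1, … (9 more, each freq 1)
Words with frequency 4: (none)

0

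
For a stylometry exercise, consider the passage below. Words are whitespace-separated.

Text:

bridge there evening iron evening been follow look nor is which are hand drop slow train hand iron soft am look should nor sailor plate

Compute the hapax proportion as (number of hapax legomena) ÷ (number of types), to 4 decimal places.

Frequencies: evening:2, iron:2, look:2, nor:2, hand:2, bridge:1, there:1, been:1, follow:1, is:1, which:1, are:1, drop:1, slow:1, train:1, soft:1, am:1, should:1, sailor:1, plate:1
Hapax count = 15; type count = 20.
Ratio = 15 / 20 = 0.7500

0.7500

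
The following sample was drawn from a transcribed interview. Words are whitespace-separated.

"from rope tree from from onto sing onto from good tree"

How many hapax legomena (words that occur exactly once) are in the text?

3

Frequencies: from:4, tree:2, onto:2, rope:1, sing:1, good:1
Hapax (freq=1): good, rope, sing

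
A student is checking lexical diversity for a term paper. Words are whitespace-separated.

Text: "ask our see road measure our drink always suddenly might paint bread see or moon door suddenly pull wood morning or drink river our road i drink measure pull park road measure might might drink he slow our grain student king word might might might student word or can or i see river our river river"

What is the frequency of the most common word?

Frequencies: might:6, our:5, drink:4, or:4, river:4, see:3, road:3, measure:3, suddenly:2, pull:2, i:2, student:2, word:2, ask:1, always:1, paint:1, bread:1, moon:1, door:1, wood:1, … (7 more, each freq 1)
Most common: 'might' with frequency 6.

6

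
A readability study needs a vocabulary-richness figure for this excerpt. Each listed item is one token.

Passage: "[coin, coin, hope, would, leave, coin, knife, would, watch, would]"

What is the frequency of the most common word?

Frequencies: coin:3, would:3, hope:1, leave:1, knife:1, watch:1
Most common: 'coin' with frequency 3.

3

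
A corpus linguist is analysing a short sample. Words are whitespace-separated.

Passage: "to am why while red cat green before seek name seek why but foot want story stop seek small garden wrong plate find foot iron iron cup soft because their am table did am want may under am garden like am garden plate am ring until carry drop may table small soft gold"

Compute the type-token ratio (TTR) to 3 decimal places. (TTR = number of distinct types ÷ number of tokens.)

0.660

N = 53 tokens, V = 35 types.
TTR = V / N = 35 / 53 = 0.660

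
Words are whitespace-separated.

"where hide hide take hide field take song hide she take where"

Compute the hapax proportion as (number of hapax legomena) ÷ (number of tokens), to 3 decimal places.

Frequencies: hide:4, take:3, where:2, field:1, song:1, she:1
Hapax count = 3; token count = 12.
Ratio = 3 / 12 = 0.250

0.250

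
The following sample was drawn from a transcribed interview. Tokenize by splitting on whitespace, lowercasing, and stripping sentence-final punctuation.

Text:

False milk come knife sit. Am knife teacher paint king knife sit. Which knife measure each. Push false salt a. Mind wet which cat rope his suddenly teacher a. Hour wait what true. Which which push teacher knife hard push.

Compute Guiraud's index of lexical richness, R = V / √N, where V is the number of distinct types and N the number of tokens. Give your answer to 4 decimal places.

4.1110

N = 40, V = 26.
√N = 6.324555
R = 26 / 6.324555 = 4.1110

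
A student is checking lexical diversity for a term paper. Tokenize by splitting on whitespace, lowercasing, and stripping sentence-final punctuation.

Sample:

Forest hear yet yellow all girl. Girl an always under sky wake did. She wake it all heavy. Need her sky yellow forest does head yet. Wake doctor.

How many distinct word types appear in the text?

20

Distinct types: {all, always, an, did, doctor, does, forest, girl, head, hear, heavy, her, it, need, she, sky, under, wake, yellow, yet}
V = 20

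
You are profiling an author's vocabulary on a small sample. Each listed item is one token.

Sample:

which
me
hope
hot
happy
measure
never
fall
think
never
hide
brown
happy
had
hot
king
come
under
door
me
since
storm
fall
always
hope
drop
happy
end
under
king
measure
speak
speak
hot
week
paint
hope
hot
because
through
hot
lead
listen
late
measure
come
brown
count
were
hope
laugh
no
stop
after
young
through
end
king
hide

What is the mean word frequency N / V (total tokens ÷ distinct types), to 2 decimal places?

1.64

N = 59 tokens, V = 36 types.
Mean frequency = N / V = 59 / 36 = 1.64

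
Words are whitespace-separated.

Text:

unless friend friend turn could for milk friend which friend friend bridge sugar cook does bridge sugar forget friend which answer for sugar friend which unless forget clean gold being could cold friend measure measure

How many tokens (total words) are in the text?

Tokens: unless, friend, friend, turn, could, for, milk, friend, which, friend, friend, bridge, sugar, cook, does, bridge, sugar, forget, friend, which, answer, for, sugar, friend, which, unless, forget, clean, gold, being, could, cold, friend, measure, measure
N = 35

35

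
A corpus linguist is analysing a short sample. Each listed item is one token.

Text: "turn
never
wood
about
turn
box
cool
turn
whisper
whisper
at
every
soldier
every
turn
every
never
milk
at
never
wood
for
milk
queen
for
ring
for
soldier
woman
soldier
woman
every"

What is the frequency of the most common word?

Frequencies: turn:4, every:4, never:3, soldier:3, for:3, wood:2, whisper:2, at:2, milk:2, woman:2, about:1, box:1, cool:1, queen:1, ring:1
Most common: 'turn' with frequency 4.

4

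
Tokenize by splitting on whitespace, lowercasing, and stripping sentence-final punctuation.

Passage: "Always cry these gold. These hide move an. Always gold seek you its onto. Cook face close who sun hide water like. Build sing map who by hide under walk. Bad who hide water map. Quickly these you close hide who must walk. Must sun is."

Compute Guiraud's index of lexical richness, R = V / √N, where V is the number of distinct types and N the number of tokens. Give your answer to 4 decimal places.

4.1284

N = 46, V = 28.
√N = 6.782330
R = 28 / 6.782330 = 4.1284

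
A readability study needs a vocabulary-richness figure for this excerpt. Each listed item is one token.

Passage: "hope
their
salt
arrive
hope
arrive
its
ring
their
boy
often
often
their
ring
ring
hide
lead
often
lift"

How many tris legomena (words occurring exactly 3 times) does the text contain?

Frequencies: their:3, ring:3, often:3, hope:2, arrive:2, salt:1, its:1, boy:1, hide:1, lead:1, lift:1
Words with frequency 3: often, ring, their

3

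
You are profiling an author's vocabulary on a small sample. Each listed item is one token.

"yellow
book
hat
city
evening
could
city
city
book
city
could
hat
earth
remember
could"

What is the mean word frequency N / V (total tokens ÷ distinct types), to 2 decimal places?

N = 15 tokens, V = 8 types.
Mean frequency = N / V = 15 / 8 = 1.88

1.88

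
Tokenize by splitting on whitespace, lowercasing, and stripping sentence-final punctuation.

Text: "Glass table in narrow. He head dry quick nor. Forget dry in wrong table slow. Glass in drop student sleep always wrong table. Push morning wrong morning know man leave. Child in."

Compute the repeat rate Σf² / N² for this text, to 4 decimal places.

0.0605

Frequencies: in:4, table:3, wrong:3, glass:2, dry:2, morning:2, narrow:1, he:1, head:1, quick:1, nor:1, forget:1, slow:1, drop:1, student:1, sleep:1, always:1, push:1, know:1, man:1, … (2 more, each freq 1)
Σf² = 62; N² = 1024
Repeat rate = 62 / 1024 = 0.0605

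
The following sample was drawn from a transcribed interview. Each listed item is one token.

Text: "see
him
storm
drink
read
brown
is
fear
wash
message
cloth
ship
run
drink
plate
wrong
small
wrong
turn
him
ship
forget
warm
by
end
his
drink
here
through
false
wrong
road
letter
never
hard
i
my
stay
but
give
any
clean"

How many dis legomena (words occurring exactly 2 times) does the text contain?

2

Frequencies: drink:3, wrong:3, him:2, ship:2, see:1, storm:1, read:1, brown:1, is:1, fear:1, wash:1, message:1, cloth:1, run:1, plate:1, small:1, turn:1, forget:1, warm:1, by:1, … (16 more, each freq 1)
Words with frequency 2: him, ship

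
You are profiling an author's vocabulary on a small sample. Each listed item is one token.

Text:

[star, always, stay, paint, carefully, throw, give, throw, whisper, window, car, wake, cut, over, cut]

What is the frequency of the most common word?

Frequencies: throw:2, cut:2, star:1, always:1, stay:1, paint:1, carefully:1, give:1, whisper:1, window:1, car:1, wake:1, over:1
Most common: 'throw' with frequency 2.

2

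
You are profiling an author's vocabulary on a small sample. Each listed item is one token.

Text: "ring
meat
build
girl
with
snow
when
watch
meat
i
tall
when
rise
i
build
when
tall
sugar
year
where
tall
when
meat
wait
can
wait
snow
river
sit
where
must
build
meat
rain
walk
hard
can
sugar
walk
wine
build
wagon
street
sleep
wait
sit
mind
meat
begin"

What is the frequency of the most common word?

5

Frequencies: meat:5, build:4, when:4, tall:3, wait:3, snow:2, i:2, sugar:2, where:2, can:2, sit:2, walk:2, ring:1, girl:1, with:1, watch:1, rise:1, year:1, river:1, must:1, … (8 more, each freq 1)
Most common: 'meat' with frequency 5.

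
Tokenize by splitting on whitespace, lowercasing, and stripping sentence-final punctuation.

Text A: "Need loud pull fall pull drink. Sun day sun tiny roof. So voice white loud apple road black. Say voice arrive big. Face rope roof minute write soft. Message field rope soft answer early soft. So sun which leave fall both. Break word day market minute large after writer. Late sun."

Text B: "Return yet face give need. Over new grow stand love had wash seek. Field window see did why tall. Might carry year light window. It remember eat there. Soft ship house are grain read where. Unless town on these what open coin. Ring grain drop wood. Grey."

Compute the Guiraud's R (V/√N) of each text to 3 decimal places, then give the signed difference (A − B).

A: V=37, N=51, R=5.181
B: V=45, N=47, R=6.564
Difference = 5.181 − 6.564 = -1.383

-1.383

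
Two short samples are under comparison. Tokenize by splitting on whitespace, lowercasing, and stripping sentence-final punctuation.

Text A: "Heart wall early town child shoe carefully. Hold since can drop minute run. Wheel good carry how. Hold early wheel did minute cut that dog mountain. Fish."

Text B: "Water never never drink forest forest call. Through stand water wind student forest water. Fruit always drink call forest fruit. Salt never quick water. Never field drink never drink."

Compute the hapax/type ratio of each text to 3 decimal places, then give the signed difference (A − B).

A: hapax=19, V=23, ratio=0.826
B: hapax=8, V=14, ratio=0.571
Difference = 0.826 − 0.571 = 0.255

0.255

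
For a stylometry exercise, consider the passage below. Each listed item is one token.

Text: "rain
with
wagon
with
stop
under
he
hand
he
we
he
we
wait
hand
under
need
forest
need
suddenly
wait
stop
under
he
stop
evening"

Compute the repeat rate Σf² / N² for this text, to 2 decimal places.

Frequencies: he:4, stop:3, under:3, with:2, hand:2, we:2, wait:2, need:2, rain:1, wagon:1, forest:1, suddenly:1, evening:1
Σf² = 59; N² = 625
Repeat rate = 59 / 625 = 0.09

0.09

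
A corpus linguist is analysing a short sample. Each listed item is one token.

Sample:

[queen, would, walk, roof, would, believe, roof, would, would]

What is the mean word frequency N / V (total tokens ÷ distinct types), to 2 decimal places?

N = 9 tokens, V = 5 types.
Mean frequency = N / V = 9 / 5 = 1.80

1.80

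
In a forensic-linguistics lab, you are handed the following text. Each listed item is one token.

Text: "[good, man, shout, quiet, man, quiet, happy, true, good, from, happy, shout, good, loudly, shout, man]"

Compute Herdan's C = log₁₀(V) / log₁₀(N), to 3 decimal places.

N = 16, V = 8.
log₁₀(V) = 0.903090, log₁₀(N) = 1.204120
C = 0.903090 / 1.204120 = 0.750

0.750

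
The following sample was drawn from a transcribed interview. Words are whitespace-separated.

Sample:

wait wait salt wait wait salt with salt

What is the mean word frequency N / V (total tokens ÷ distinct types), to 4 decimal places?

N = 8 tokens, V = 3 types.
Mean frequency = N / V = 8 / 3 = 2.6667

2.6667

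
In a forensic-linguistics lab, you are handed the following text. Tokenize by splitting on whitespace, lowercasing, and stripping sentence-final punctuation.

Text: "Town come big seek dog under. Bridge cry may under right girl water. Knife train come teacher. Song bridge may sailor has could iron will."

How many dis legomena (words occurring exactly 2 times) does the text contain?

4

Frequencies: come:2, under:2, bridge:2, may:2, town:1, big:1, seek:1, dog:1, cry:1, right:1, girl:1, water:1, knife:1, train:1, teacher:1, song:1, sailor:1, has:1, could:1, iron:1, … (1 more, each freq 1)
Words with frequency 2: bridge, come, may, under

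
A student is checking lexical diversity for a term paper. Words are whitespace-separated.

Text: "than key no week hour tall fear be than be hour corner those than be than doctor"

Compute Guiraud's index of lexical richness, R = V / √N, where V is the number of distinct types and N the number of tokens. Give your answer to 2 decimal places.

2.67

N = 17, V = 11.
√N = 4.123106
R = 11 / 4.123106 = 2.67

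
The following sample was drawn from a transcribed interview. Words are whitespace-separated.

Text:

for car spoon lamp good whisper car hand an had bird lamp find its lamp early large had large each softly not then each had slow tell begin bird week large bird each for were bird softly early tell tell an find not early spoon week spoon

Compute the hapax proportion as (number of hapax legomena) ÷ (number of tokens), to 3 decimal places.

0.170

Frequencies: bird:4, spoon:3, lamp:3, had:3, early:3, large:3, each:3, tell:3, for:2, car:2, an:2, find:2, softly:2, not:2, week:2, good:1, whisper:1, hand:1, its:1, then:1, … (3 more, each freq 1)
Hapax count = 8; token count = 47.
Ratio = 8 / 47 = 0.170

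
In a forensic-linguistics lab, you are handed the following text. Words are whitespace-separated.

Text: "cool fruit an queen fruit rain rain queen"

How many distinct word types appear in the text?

5

Distinct types: {an, cool, fruit, queen, rain}
V = 5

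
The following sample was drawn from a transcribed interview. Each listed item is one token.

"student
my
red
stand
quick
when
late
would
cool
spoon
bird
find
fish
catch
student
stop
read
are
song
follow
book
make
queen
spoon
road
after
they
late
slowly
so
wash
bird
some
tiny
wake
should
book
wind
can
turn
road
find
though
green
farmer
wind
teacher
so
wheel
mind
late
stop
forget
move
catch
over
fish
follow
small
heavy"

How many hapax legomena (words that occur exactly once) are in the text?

Frequencies: late:3, student:2, spoon:2, bird:2, find:2, fish:2, catch:2, stop:2, follow:2, book:2, road:2, so:2, wind:2, my:1, red:1, stand:1, quick:1, when:1, would:1, cool:1, … (26 more, each freq 1)
Hapax (freq=1): after, are, can, cool, farmer, forget, green, heavy, make, mind, move, my, over, queen, quick, read, red, should, slowly, small, some, song, stand, teacher, they, though, tiny, turn, wake, wash, wheel, when, would

33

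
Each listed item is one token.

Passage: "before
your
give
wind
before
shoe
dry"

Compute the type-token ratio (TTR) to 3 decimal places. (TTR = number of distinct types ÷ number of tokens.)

N = 7 tokens, V = 6 types.
TTR = V / N = 6 / 7 = 0.857

0.857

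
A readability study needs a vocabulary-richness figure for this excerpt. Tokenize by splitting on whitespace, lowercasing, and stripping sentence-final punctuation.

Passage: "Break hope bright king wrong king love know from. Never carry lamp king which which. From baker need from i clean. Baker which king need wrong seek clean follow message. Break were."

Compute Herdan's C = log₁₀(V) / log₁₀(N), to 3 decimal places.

N = 32, V = 20.
log₁₀(V) = 1.301030, log₁₀(N) = 1.505150
C = 1.301030 / 1.505150 = 0.864

0.864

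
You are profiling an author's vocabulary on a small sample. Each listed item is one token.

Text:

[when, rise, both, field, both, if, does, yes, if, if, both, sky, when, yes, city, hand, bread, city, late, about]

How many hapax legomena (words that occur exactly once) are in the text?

8

Frequencies: both:3, if:3, when:2, yes:2, city:2, rise:1, field:1, does:1, sky:1, hand:1, bread:1, late:1, about:1
Hapax (freq=1): about, bread, does, field, hand, late, rise, sky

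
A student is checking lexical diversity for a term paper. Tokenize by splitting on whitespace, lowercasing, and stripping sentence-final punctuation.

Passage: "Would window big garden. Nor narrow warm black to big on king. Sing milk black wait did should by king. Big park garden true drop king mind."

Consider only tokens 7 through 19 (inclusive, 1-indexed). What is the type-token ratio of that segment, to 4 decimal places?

0.9231

Segment tokens 7–19: warm, black, to, big, on, king, sing, milk, black, wait, did, should, by
Segment N = 13, segment V = 12.
TTR = 12 / 13 = 0.9231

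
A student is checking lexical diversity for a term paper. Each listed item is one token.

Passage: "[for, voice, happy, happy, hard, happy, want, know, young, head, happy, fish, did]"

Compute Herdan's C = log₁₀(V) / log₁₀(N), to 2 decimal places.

N = 13, V = 10.
log₁₀(V) = 1.000000, log₁₀(N) = 1.113943
C = 1.000000 / 1.113943 = 0.90

0.90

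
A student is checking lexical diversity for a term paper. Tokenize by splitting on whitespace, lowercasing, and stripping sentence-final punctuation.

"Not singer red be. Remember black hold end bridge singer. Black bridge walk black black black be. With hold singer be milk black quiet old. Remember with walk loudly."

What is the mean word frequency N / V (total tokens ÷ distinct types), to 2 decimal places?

N = 29 tokens, V = 15 types.
Mean frequency = N / V = 29 / 15 = 1.93

1.93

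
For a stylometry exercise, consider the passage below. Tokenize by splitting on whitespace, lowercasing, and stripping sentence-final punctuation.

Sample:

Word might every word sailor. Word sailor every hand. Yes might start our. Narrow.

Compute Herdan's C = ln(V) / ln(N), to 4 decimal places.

0.8326

N = 14, V = 9.
ln(V) = 2.197225, ln(N) = 2.639057
C = 2.197225 / 2.639057 = 0.8326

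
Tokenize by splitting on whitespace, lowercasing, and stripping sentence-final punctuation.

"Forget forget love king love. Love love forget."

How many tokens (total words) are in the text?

Tokens: forget, forget, love, king, love, love, love, forget
N = 8

8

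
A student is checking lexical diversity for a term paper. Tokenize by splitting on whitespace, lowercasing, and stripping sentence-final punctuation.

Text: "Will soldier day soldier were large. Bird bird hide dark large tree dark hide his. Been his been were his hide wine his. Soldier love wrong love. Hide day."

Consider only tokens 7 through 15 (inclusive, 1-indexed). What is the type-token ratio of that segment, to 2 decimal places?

Segment tokens 7–15: bird, bird, hide, dark, large, tree, dark, hide, his
Segment N = 9, segment V = 6.
TTR = 6 / 9 = 0.67

0.67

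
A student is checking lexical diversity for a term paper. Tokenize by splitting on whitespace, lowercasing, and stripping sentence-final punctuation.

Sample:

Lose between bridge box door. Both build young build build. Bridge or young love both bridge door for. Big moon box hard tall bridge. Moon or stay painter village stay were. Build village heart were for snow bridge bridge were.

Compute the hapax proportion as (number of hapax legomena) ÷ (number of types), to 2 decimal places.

0.43

Frequencies: bridge:6, build:4, were:3, box:2, door:2, both:2, young:2, or:2, for:2, moon:2, stay:2, village:2, lose:1, between:1, love:1, big:1, hard:1, tall:1, painter:1, heart:1, … (1 more, each freq 1)
Hapax count = 9; type count = 21.
Ratio = 9 / 21 = 0.43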